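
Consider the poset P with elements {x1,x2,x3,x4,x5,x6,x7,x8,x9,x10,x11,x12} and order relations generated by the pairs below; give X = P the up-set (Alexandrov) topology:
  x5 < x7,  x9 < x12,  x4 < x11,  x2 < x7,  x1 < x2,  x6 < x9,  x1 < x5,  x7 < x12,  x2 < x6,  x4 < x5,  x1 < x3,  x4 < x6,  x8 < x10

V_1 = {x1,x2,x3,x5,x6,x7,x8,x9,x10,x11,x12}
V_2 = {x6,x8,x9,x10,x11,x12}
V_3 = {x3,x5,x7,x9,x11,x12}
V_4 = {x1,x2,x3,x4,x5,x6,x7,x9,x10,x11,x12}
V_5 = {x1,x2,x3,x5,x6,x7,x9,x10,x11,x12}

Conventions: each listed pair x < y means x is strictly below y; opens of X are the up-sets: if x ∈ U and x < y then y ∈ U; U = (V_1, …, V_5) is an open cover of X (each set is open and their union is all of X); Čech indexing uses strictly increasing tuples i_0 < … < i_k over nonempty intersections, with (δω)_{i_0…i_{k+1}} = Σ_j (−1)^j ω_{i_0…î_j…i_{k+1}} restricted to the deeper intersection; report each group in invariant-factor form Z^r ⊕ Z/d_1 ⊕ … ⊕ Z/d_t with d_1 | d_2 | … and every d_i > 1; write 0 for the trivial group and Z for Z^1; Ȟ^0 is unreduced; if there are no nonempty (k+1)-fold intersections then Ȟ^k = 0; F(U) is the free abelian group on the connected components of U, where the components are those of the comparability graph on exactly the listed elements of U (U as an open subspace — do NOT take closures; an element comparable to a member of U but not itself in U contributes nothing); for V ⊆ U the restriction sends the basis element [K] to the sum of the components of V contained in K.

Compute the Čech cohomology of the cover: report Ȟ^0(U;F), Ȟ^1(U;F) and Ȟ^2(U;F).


cover nerve:
  V12={x6,x8,x9,x10,x11,x12} V13={x3,x5,x7,x9,x11,x12} V14={x1,x2,x3,x5,x6,x7,x9,x10,x11,x12} V15={x1,x2,x3,x5,x6,x7,x9,x10,x11,x12} V23={x9,x11,x12} V24={x6,x9,x10,x11,x12} V25={x6,x9,x10,x11,x12} V34={x3,x5,x7,x9,x11,x12} V35={x3,x5,x7,x9,x11,x12} V45={x1,x2,x3,x5,x6,x7,x9,x10,x11,x12}
  V123={x9,x11,x12} V124={x6,x9,x10,x11,x12} V125={x6,x9,x10,x11,x12} V134={x3,x5,x7,x9,x11,x12} V135={x3,x5,x7,x9,x11,x12} V145={x1,x2,x3,x5,x6,x7,x9,x10,x11,x12} V234={x9,x11,x12} V235={x9,x11,x12} V245={x6,x9,x10,x11,x12} V345={x3,x5,x7,x9,x11,x12}
  V1234={x9,x11,x12} V1235={x9,x11,x12} V1245={x6,x9,x10,x11,x12} V1345={x3,x5,x7,x9,x11,x12} V2345={x9,x11,x12}
  V12345={x9,x11,x12}
components per intersection:
  V1: {x1,x2,x3,x5,x6,x7,x9,x12} {x8,x10} {x11}
  V2: {x6,x9,x12} {x8,x10} {x11}
  V3: {x3} {x5,x7,x9,x12} {x11}
  V4: {x1,x2,x3,x4,x5,x6,x7,x9,x11,x12} {x10}
  V5: {x1,x2,x3,x5,x6,x7,x9,x12} {x10} {x11}
  V12: {x6,x9,x12} {x8,x10} {x11}
  V13: {x3} {x5,x7,x9,x12} {x11}
  V14: {x1,x2,x3,x5,x6,x7,x9,x12} {x10} {x11}
  V15: {x1,x2,x3,x5,x6,x7,x9,x12} {x10} {x11}
  V23: {x9,x12} {x11}
  V24: {x6,x9,x12} {x10} {x11}
  V25: {x6,x9,x12} {x10} {x11}
  V34: {x3} {x5,x7,x9,x12} {x11}
  V35: {x3} {x5,x7,x9,x12} {x11}
  V45: {x1,x2,x3,x5,x6,x7,x9,x12} {x10} {x11}
  V123: {x9,x12} {x11}
  V124: {x6,x9,x12} {x10} {x11}
  V125: {x6,x9,x12} {x10} {x11}
  V134: {x3} {x5,x7,x9,x12} {x11}
  V135: {x3} {x5,x7,x9,x12} {x11}
  V145: {x1,x2,x3,x5,x6,x7,x9,x12} {x10} {x11}
  V234: {x9,x12} {x11}
  V235: {x9,x12} {x11}
  V245: {x6,x9,x12} {x10} {x11}
  V345: {x3} {x5,x7,x9,x12} {x11}
  V1234: {x9,x12} {x11}
  V1235: {x9,x12} {x11}
  V1245: {x6,x9,x12} {x10} {x11}
  V1345: {x3} {x5,x7,x9,x12} {x11}
  V2345: {x9,x12} {x11}
  V12345: {x9,x12} {x11}
C dims 14,29,27,12; δ0: rk 12, SNF 1^12; δ1: rk 17, SNF 1^17; δ2: rk 10, SNF 1^10
Ȟ^0: (14−12)−0=2 ⇒ Z^2
Ȟ^1: (29−17)−12=0 ⇒ 0
Ȟ^2: (27−10)−17=0 ⇒ 0

Ȟ^0(U;F) ≅ Z^2, Ȟ^1(U;F) ≅ 0, Ȟ^2(U;F) ≅ 0


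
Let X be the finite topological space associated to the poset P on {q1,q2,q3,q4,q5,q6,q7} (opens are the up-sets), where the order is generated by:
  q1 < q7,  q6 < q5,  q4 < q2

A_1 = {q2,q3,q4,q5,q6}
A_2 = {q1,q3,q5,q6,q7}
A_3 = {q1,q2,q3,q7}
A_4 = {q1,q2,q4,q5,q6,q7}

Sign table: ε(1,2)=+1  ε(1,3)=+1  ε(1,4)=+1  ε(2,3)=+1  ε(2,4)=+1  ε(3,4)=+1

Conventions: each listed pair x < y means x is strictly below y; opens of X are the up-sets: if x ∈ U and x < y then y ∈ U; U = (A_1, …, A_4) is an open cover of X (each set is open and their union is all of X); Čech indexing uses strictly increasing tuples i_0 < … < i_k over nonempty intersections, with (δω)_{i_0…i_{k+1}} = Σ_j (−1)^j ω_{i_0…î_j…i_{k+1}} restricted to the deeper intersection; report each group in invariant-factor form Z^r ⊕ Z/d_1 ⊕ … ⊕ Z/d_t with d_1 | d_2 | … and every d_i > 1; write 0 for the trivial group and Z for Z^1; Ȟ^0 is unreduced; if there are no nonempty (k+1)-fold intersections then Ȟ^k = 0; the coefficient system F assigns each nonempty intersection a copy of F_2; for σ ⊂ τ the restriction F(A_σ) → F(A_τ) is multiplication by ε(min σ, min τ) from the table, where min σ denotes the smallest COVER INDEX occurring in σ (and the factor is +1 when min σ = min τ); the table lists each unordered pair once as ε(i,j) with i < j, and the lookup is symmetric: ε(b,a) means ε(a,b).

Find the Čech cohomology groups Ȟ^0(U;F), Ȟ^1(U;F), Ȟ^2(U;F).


Ȟ^0(U;F) ≅ Z/2,  Ȟ^1(U;F) ≅ 0,  Ȟ^2(U;F) ≅ Z/2

cover nerve:
  A12={q3,q5,q6} A13={q2,q3} A14={q2,q4,q5,q6} A23={q1,q3,q7} A24={q1,q5,q6,q7} A34={q1,q2,q7}
  A123={q3} A124={q5,q6} A134={q2} A234={q1,q7}
C dims 4,6,4; δ0: rk_F2 3; δ1: rk_F2 3
Ȟ^0: (4−3)−0=1 ⇒ Z/2
Ȟ^1: (6−3)−3=0 ⇒ 0
Ȟ^2: (4−0)−3=1 ⇒ Z/2


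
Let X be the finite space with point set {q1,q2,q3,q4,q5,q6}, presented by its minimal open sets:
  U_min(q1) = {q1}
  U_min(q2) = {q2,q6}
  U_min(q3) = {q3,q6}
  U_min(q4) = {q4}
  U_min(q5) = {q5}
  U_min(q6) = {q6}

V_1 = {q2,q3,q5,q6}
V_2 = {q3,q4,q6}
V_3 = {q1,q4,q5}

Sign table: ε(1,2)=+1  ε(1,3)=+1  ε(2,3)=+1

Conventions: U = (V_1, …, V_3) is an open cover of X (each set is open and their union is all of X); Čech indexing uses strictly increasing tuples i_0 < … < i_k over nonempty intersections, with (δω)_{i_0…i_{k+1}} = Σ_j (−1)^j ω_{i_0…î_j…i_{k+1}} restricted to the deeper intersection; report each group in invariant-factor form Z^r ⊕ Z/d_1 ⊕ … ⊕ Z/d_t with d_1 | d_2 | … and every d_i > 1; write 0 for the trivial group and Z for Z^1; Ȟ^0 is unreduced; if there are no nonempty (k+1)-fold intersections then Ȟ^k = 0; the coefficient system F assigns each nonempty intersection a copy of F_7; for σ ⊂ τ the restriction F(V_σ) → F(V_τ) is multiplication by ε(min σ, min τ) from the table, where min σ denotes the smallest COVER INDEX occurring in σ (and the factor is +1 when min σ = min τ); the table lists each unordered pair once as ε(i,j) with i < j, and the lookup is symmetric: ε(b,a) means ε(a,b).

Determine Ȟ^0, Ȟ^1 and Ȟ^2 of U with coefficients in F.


Ȟ^0(U;F) ≅ Z/7,  Ȟ^1(U;F) ≅ Z/7,  Ȟ^2(U;F) ≅ 0

nonempty overlaps:
  V12={q3,q6} V13={q5} V23={q4}
C dims 3,3; δ0: rk_F7 2
degree 0: 3−2−0 = 1 → Ȟ^0 ≅ Z/7
degree 1: 3−0−2 = 1 → Ȟ^1 ≅ Z/7
degree 2: 0−0−0 = 0 → Ȟ^2 ≅ 0


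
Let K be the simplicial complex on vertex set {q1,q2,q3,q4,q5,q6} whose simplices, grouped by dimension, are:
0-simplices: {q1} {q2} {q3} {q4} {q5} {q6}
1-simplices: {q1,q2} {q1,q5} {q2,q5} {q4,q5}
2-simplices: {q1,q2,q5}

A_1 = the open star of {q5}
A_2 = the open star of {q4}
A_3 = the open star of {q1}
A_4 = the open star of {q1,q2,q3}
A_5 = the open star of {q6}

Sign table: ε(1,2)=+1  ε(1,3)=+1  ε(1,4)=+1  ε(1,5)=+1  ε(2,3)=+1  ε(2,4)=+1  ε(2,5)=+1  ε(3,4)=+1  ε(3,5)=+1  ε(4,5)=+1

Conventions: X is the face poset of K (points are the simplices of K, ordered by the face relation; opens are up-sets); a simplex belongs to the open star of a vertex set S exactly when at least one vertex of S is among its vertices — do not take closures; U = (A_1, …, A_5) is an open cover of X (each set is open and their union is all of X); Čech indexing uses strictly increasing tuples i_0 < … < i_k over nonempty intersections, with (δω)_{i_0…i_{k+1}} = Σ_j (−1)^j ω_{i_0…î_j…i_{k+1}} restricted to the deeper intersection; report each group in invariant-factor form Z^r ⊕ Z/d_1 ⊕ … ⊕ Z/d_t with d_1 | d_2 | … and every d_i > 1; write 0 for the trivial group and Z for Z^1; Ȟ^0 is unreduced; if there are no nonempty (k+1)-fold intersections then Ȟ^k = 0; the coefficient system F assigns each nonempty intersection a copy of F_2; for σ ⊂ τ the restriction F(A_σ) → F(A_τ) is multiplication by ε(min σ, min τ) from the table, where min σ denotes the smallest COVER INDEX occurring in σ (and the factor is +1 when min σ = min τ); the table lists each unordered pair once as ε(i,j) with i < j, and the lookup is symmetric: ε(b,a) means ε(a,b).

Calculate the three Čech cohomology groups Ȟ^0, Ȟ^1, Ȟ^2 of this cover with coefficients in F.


Ȟ^0 ≅ Z/2 ⊕ Z/2, Ȟ^1 ≅ 0, Ȟ^2 ≅ 0

nerve of the cover:
  A1={{q5},{q1,q5},{q2,q5},{q4,q5},{q1,q2,q5}} A2={{q4},{q4,q5}} A3={{q1},{q1,q2},{q1,q5},{q1,q2,q5}} A4={{q1},{q2},{q3},{q1,q2},{q1,q5},{q2,q5},{q1,q2,q5}} A5={{q6}}
  A12={{q4,q5}} A13={{q1,q5},{q1,q2,q5}} A14={{q1,q5},{q2,q5},{q1,q2,q5}} A34={{q1},{q1,q2},{q1,q5},{q1,q2,q5}}
  A134={{q1,q5},{q1,q2,q5}}
C dims 5,4,1; δ0: rk_F2 3; δ1: rk_F2 1
Ȟ^0 = (5 − 3) − 0 = 2, so Ȟ^0 ≅ Z/2 ⊕ Z/2
Ȟ^1 = (4 − 1) − 3 = 0, so Ȟ^1 ≅ 0
Ȟ^2 = (1 − 0) − 1 = 0, so Ȟ^2 ≅ 0


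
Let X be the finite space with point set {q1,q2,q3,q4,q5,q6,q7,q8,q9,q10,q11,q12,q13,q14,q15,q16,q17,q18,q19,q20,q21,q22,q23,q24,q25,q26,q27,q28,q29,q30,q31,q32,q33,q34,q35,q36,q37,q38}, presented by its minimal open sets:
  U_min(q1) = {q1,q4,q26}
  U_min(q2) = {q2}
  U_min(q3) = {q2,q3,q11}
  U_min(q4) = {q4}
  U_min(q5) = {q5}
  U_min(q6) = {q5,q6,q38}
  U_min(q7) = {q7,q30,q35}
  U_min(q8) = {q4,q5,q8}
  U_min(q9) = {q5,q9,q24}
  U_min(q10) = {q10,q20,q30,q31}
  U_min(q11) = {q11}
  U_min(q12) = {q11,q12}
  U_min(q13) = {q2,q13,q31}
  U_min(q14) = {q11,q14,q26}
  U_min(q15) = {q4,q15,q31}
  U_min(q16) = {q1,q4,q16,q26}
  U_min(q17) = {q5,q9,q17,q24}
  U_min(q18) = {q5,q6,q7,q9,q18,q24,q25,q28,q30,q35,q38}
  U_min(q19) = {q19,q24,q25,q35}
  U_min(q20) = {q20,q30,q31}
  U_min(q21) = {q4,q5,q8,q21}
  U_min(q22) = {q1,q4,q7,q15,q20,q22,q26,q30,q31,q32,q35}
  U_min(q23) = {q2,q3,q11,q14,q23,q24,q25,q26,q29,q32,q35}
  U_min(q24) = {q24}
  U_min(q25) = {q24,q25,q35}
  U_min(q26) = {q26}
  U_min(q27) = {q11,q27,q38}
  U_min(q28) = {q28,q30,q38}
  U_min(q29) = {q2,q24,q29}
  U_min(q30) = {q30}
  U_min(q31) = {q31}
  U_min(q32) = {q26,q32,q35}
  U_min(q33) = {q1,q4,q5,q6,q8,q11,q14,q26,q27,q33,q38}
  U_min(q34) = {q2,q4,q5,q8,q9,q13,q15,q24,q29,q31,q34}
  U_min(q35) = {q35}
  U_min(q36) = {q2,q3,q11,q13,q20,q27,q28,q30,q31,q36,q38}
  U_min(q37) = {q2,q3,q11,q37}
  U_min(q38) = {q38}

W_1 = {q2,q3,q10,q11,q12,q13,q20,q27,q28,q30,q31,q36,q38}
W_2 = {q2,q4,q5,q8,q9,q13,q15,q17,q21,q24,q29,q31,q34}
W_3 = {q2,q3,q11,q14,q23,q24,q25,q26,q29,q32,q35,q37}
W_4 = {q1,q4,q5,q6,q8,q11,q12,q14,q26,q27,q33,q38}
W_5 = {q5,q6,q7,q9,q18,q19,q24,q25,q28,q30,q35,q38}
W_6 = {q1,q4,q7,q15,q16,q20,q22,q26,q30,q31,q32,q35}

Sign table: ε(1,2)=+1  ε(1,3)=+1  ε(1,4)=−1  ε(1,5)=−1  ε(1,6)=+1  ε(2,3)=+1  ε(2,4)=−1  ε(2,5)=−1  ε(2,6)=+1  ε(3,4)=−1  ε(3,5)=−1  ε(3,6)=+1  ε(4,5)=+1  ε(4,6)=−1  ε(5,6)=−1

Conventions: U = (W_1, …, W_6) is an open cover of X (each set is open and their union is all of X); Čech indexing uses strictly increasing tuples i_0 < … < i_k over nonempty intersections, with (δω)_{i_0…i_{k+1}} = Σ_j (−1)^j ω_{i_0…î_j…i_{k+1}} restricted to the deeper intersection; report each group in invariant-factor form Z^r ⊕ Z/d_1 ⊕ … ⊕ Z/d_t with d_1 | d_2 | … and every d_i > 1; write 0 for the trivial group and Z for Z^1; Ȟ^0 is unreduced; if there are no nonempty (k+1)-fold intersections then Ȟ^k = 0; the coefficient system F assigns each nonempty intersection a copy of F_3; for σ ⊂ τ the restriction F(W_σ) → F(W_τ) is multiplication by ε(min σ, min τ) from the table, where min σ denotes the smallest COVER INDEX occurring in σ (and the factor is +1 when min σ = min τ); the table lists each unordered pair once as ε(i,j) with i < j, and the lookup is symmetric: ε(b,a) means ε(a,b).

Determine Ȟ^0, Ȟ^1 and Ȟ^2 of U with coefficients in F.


Ȟ^0(U;F) ≅ Z/3,  Ȟ^1(U;F) ≅ 0,  Ȟ^2(U;F) ≅ 0

nonempty overlaps:
  W12={q2,q13,q31} W13={q2,q3,q11} W14={q11,q12,q27,q38} W15={q28,q30,q38} W16={q20,q30,q31} W23={q2,q24,q29} W24={q4,q5,q8} W25={q5,q9,q24} W26={q4,q15,q31} W34={q11,q14,q26} W35={q24,q25,q35} W36={q26,q32,q35} W45={q5,q6,q38} W46={q1,q4,q26} W56={q7,q30,q35}
  W123={q2} W126={q31} W134={q11} W145={q38} W156={q30} W235={q24} W245={q5} W246={q4} W346={q26} W356={q35}
C dims 6,15,10; δ0: rk_F3 5; δ1: rk_F3 10
degree 0: 6−5−0 = 1 → Ȟ^0 ≅ Z/3
degree 1: 15−10−5 = 0 → Ȟ^1 ≅ 0
degree 2: 10−0−10 = 0 → Ȟ^2 ≅ 0


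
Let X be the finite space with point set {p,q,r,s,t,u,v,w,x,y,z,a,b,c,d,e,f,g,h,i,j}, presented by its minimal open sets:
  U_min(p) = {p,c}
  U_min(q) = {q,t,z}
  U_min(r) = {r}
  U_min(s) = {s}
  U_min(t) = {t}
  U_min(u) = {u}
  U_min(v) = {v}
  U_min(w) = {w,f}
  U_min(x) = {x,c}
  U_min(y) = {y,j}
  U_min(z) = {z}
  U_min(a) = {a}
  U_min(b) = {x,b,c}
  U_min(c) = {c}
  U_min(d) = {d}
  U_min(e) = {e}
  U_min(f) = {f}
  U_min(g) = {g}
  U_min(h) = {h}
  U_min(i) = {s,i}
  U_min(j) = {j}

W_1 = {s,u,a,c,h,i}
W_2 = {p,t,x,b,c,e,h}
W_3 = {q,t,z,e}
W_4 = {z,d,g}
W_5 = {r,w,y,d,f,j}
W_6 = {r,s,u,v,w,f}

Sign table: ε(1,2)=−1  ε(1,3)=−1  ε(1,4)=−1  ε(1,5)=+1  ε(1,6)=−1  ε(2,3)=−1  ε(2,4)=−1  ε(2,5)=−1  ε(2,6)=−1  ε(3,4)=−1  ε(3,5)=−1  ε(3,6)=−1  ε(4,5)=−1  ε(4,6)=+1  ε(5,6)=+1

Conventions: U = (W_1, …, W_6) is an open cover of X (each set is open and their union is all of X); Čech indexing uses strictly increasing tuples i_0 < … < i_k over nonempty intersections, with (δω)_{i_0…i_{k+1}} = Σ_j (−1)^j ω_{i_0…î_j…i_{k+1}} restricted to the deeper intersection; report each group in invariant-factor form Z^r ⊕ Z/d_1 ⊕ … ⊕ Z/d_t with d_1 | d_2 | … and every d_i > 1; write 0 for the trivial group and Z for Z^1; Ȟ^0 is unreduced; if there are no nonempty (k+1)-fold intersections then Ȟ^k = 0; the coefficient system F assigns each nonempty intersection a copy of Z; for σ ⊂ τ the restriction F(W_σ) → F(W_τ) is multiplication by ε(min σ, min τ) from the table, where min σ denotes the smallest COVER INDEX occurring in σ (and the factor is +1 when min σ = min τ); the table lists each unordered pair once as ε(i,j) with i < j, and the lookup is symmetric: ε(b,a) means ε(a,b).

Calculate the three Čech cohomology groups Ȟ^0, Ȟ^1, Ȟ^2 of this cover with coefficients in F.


intersection data:
  W12={c,h} W16={s,u} W23={t,e} W34={z} W45={d} W56={r,w,f}
C dims 6,6; δ0: rk 6, SNF 1^5·2
Ȟ^0 = (6 − 6) − 0 = 0, so Ȟ^0 ≅ 0
Ȟ^1 = (6 − 0) − 6 = 0 plus torsion [2], so Ȟ^1 ≅ Z/2
Ȟ^2 = (0 − 0) − 0 = 0, so Ȟ^2 ≅ 0

Ȟ^0 ≅ 0; Ȟ^1 ≅ Z/2; Ȟ^2 ≅ 0


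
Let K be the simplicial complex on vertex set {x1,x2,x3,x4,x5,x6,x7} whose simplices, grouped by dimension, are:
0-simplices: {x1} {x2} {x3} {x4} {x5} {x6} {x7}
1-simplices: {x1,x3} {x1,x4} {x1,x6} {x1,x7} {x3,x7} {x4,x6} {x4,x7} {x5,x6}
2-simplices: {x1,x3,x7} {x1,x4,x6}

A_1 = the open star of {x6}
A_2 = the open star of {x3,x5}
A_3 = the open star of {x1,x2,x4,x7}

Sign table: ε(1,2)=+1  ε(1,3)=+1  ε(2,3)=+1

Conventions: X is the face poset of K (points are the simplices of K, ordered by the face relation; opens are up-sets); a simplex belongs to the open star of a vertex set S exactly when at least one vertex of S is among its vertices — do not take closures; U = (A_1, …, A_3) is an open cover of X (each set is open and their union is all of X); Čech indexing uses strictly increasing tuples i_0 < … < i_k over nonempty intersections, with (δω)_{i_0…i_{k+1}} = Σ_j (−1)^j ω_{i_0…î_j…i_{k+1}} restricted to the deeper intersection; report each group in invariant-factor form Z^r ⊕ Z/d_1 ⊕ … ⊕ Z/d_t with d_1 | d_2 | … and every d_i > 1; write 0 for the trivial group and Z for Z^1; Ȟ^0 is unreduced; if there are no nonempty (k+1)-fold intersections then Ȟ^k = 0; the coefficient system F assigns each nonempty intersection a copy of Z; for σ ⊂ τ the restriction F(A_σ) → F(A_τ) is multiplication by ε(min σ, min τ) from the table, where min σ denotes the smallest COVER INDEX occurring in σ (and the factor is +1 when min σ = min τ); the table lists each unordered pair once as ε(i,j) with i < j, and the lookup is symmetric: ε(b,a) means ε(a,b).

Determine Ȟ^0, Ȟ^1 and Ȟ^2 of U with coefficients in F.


cover nerve:
  A1={{x6},{x1,x6},{x4,x6},{x5,x6},{x1,x4,x6}} A2={{x3},{x5},{x1,x3},{x3,x7},{x5,x6},{x1,x3,x7}} A3={{x1},{x2},{x4},{x7},{x1,x3},{x1,x4},{x1,x6},{x1,x7},{x3,x7},{x4,x6},{x4,x7},{x1,x3,x7},{x1,x4,x6}}
  A12={{x5,x6}} A13={{x1,x6},{x4,x6},{x1,x4,x6}} A23={{x1,x3},{x3,x7},{x1,x3,x7}}
C dims 3,3; δ0: rk 2, SNF 1^2
Ȟ^0: (3−2)−0=1 ⇒ Z
Ȟ^1: (3−0)−2=1 ⇒ Z
Ȟ^2: (0−0)−0=0 ⇒ 0

Ȟ^0 ≅ Z; Ȟ^1 ≅ Z; Ȟ^2 ≅ 0


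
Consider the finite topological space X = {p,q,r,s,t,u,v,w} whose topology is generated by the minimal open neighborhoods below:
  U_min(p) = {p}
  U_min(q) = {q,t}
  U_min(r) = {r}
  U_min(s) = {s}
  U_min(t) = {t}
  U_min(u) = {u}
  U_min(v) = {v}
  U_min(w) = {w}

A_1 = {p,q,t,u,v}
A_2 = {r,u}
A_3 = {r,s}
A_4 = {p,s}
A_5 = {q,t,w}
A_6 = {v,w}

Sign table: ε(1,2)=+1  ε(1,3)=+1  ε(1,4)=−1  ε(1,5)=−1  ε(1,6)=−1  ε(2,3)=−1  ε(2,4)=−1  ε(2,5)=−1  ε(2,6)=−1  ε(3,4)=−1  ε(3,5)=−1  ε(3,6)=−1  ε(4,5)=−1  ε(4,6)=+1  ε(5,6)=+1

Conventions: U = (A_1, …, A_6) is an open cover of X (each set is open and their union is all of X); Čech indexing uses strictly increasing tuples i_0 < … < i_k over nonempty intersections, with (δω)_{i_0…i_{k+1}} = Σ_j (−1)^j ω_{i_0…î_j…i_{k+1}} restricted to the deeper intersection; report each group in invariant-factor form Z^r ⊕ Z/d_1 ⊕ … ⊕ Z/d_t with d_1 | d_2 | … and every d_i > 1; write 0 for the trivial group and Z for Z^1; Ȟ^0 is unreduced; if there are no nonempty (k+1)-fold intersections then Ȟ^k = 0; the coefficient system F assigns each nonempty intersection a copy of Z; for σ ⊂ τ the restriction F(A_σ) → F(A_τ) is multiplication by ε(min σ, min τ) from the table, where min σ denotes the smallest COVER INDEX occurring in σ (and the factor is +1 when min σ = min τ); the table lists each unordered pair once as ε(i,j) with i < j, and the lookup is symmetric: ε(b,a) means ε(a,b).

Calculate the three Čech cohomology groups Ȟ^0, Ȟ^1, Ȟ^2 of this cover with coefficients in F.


nerve of the cover:
  A12={u} A14={p} A15={q,t} A16={v} A23={r} A34={s} A56={w}
C dims 6,7; δ0: rk 6, SNF 1^5·2
Ȟ^0 = (6 − 6) − 0 = 0, so Ȟ^0 ≅ 0
Ȟ^1 = (7 − 0) − 6 = 1 plus torsion [2], so Ȟ^1 ≅ Z ⊕ Z/2
Ȟ^2 = (0 − 0) − 0 = 0, so Ȟ^2 ≅ 0

Ȟ^0 ≅ 0, Ȟ^1 ≅ Z ⊕ Z/2 and Ȟ^2 ≅ 0


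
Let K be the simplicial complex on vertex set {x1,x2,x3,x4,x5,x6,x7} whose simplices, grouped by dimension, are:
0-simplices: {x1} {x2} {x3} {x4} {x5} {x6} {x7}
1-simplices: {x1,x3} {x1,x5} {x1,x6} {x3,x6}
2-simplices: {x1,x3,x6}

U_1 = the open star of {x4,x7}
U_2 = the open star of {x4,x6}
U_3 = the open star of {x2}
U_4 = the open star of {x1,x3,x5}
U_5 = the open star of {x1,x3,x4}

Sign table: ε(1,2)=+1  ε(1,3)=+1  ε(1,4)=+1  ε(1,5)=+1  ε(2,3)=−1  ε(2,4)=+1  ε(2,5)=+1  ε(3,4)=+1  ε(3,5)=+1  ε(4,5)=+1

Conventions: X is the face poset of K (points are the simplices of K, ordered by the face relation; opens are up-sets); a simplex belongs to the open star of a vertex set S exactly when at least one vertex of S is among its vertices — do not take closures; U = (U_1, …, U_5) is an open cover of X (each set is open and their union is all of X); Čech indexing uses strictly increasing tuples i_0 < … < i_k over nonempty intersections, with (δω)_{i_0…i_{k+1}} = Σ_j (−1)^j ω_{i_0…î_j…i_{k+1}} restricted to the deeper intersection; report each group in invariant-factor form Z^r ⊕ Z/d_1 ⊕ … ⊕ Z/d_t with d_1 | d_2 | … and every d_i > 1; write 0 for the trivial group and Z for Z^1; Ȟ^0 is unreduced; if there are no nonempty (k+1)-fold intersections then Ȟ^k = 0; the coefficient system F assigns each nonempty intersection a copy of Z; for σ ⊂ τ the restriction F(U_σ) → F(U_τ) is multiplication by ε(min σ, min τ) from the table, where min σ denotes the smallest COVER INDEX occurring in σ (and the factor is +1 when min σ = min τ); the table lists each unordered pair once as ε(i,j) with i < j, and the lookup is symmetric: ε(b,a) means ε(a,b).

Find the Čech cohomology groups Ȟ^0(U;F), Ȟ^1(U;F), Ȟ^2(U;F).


cover nerve:
  U1={{x4},{x7}} U2={{x4},{x6},{x1,x6},{x3,x6},{x1,x3,x6}} U3={{x2}} U4={{x1},{x3},{x5},{x1,x3},{x1,x5},{x1,x6},{x3,x6},{x1,x3,x6}} U5={{x1},{x3},{x4},{x1,x3},{x1,x5},{x1,x6},{x3,x6},{x1,x3,x6}}
  U12={{x4}} U15={{x4}} U24={{x1,x6},{x3,x6},{x1,x3,x6}} U25={{x4},{x1,x6},{x3,x6},{x1,x3,x6}} U45={{x1},{x3},{x1,x3},{x1,x5},{x1,x6},{x3,x6},{x1,x3,x6}}
  U125={{x4}} U245={{x1,x6},{x3,x6},{x1,x3,x6}}
C dims 5,5,2; δ0: rk 3, SNF 1^3; δ1: rk 2, SNF 1^2
Ȟ^0: (5−3)−0=2 ⇒ Z^2
Ȟ^1: (5−2)−3=0 ⇒ 0
Ȟ^2: (2−0)−2=0 ⇒ 0

Ȟ^0 = Z^2; Ȟ^1 = 0; Ȟ^2 = 0


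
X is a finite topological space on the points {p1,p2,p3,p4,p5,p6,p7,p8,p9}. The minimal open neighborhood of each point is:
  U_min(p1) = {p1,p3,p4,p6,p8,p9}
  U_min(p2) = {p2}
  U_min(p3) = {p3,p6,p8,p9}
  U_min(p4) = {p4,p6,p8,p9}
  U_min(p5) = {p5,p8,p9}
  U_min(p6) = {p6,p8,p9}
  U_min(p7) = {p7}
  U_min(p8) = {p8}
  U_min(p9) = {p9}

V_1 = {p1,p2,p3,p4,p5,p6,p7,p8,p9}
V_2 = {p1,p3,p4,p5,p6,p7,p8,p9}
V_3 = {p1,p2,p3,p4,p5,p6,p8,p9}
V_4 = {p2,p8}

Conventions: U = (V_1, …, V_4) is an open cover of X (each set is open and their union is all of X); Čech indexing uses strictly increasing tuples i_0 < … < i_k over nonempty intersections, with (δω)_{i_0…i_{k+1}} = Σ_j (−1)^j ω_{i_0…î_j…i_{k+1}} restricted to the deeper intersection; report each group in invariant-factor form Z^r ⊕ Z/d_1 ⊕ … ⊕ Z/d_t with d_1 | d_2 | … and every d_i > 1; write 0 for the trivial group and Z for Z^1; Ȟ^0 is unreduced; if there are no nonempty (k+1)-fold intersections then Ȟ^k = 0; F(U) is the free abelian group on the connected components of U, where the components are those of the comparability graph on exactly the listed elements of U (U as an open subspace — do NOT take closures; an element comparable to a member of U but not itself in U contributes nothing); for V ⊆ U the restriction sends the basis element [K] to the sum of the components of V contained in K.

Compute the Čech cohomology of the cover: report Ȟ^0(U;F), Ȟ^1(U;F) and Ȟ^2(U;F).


nonempty intersections:
  V12={p1,p3,p4,p5,p6,p7,p8,p9} V13={p1,p2,p3,p4,p5,p6,p8,p9} V14={p2,p8} V23={p1,p3,p4,p5,p6,p8,p9} V24={p8} V34={p2,p8}
  V123={p1,p3,p4,p5,p6,p8,p9} V124={p8} V134={p2,p8} V234={p8}
  V1234={p8}
components per intersection:
  V1: {p1,p3,p4,p5,p6,p8,p9} {p2} {p7}
  V2: {p1,p3,p4,p5,p6,p8,p9} {p7}
  V3: {p1,p3,p4,p5,p6,p8,p9} {p2}
  V4: {p2} {p8}
  V12: {p1,p3,p4,p5,p6,p8,p9} {p7}
  V13: {p1,p3,p4,p5,p6,p8,p9} {p2}
  V14: {p2} {p8}
  V23: {p1,p3,p4,p5,p6,p8,p9}
  V24: {p8}
  V34: {p2} {p8}
  V123: {p1,p3,p4,p5,p6,p8,p9}
  V124: {p8}
  V134: {p2} {p8}
  V234: {p8}
  V1234: {p8}
C dims 9,10,5,1; δ0: rk 6, SNF 1^6; δ1: rk 4, SNF 1^4; δ2: rk 1, SNF 1^1
Ȟ^0: (9−6)−0=3 ⇒ Z^3
Ȟ^1: (10−4)−6=0 ⇒ 0
Ȟ^2: (5−1)−4=0 ⇒ 0

Ȟ^0(U;F) ≅ Z^3, Ȟ^1(U;F) ≅ 0 and Ȟ^2(U;F) ≅ 0


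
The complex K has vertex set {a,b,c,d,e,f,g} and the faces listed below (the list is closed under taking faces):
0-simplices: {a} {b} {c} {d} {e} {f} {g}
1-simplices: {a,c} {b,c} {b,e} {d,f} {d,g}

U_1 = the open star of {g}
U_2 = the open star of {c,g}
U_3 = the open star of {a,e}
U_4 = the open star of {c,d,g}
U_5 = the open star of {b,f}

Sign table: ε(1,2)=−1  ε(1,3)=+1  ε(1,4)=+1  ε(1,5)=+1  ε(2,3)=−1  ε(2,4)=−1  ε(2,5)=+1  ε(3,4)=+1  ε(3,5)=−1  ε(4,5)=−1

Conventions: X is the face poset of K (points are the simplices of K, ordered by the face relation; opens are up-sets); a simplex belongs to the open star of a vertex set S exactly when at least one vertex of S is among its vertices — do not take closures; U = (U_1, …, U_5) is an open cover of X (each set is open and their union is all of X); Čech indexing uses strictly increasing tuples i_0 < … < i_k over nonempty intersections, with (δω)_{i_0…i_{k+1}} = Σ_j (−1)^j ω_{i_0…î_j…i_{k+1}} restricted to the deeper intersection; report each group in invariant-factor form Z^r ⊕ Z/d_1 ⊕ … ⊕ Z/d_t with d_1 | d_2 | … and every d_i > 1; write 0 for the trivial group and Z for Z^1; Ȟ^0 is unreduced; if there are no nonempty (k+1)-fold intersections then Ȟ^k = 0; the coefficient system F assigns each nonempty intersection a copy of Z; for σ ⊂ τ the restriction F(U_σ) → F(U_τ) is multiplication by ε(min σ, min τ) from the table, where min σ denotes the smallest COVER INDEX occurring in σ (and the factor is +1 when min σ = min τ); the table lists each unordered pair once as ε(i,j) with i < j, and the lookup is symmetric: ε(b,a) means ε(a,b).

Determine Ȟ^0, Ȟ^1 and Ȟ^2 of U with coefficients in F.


intersection data:
  U1={{g},{d,g}} U2={{c},{g},{a,c},{b,c},{d,g}} U3={{a},{e},{a,c},{b,e}} U4={{c},{d},{g},{a,c},{b,c},{d,f},{d,g}} U5={{b},{f},{b,c},{b,e},{d,f}}
  U12={{g},{d,g}} U14={{g},{d,g}} U23={{a,c}} U24={{c},{g},{a,c},{b,c},{d,g}} U25={{b,c}} U34={{a,c}} U35={{b,e}} U45={{b,c},{d,f}}
  U124={{g},{d,g}} U234={{a,c}} U245={{b,c}}
C dims 5,8,3; δ0: rk 4, SNF 1^4; δ1: rk 3, SNF 1^3
Ȟ^0 = (5 − 4) − 0 = 1, so Ȟ^0 ≅ Z
Ȟ^1 = (8 − 3) − 4 = 1, so Ȟ^1 ≅ Z
Ȟ^2 = (3 − 0) − 3 = 0, so Ȟ^2 ≅ 0

Ȟ^0 = Z,  Ȟ^1 = Z,  Ȟ^2 = 0


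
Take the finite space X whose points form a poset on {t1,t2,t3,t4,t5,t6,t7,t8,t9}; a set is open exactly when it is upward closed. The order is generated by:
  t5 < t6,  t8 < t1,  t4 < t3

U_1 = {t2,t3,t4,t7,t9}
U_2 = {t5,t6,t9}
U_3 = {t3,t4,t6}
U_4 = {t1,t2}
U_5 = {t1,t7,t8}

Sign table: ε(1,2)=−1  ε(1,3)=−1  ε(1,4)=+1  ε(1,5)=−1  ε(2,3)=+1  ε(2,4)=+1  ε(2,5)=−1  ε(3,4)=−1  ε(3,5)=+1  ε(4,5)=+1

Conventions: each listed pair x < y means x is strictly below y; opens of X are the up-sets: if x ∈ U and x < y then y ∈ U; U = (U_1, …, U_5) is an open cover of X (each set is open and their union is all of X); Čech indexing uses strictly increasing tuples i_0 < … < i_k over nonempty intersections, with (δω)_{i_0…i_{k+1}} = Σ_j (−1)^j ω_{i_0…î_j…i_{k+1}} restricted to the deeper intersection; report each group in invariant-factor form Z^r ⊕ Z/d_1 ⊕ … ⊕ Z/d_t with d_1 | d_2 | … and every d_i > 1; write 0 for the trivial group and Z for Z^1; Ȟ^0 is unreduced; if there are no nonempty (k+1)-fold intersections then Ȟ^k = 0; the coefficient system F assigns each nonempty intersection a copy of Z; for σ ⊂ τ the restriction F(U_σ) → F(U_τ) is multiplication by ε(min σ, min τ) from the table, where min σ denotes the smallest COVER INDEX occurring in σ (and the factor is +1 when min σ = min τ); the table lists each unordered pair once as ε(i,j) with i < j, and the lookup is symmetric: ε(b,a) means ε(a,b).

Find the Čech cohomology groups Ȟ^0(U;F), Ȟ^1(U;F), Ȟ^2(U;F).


nerve of the cover:
  U12={t9} U13={t3,t4} U14={t2} U15={t7} U23={t6} U45={t1}
C dims 5,6; δ0: rk 5, SNF 1^4·2
Ȟ^0 = (5 − 5) − 0 = 0, so Ȟ^0 ≅ 0
Ȟ^1 = (6 − 0) − 5 = 1 plus torsion [2], so Ȟ^1 ≅ Z ⊕ Z/2
Ȟ^2 = (0 − 0) − 0 = 0, so Ȟ^2 ≅ 0

Ȟ^0 = 0,  Ȟ^1 = Z ⊕ Z/2,  Ȟ^2 = 0


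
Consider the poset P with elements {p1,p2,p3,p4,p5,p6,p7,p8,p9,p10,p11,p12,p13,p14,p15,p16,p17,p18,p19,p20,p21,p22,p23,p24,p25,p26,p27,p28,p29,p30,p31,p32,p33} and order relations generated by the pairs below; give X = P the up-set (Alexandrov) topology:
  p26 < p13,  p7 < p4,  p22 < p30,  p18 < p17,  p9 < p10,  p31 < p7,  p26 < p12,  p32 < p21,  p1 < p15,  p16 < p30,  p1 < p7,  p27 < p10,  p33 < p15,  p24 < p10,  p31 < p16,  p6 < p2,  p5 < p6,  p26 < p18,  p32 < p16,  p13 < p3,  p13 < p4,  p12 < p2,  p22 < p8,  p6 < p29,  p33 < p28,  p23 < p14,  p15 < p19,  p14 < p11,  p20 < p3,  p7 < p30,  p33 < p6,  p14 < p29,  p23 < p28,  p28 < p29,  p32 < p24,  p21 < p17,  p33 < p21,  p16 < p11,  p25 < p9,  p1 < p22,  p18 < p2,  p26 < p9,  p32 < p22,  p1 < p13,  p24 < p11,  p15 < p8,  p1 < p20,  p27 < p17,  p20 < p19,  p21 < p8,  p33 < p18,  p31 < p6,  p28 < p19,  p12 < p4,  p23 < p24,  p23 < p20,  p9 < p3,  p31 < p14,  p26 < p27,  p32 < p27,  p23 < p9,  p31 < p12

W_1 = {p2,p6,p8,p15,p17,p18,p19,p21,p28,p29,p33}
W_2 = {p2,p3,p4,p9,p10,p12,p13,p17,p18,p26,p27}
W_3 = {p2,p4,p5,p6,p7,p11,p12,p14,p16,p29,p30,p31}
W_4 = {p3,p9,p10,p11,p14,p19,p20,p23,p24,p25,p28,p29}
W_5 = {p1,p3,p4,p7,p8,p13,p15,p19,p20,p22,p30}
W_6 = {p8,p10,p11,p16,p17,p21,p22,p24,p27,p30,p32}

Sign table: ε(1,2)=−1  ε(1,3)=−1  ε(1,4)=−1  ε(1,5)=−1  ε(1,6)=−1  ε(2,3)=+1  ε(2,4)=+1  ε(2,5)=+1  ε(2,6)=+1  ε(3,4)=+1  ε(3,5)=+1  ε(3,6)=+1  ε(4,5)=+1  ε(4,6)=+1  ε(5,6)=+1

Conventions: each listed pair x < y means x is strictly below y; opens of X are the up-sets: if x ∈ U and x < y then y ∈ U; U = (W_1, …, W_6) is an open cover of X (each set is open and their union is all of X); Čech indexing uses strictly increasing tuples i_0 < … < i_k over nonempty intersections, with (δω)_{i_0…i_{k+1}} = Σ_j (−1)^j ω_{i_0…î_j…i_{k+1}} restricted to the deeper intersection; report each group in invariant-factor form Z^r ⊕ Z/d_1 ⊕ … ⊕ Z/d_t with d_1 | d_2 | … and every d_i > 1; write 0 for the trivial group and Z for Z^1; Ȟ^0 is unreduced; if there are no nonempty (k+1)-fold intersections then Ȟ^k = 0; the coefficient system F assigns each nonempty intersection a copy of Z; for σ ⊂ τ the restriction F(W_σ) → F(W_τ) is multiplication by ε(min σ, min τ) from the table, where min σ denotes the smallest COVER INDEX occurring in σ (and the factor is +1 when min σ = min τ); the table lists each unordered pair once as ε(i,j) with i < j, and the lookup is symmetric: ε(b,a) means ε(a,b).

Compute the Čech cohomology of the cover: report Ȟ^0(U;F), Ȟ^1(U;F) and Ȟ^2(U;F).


nerve simplices:
  W12={p2,p17,p18} W13={p2,p6,p29} W14={p19,p28,p29} W15={p8,p15,p19} W16={p8,p17,p21} W23={p2,p4,p12} W24={p3,p9,p10} W25={p3,p4,p13} W26={p10,p17,p27} W34={p11,p14,p29} W35={p4,p7,p30} W36={p11,p16,p30} W45={p3,p19,p20} W46={p10,p11,p24} W56={p8,p22,p30}
  W123={p2} W126={p17} W134={p29} W145={p19} W156={p8} W235={p4} W245={p3} W246={p10} W346={p11} W356={p30}
C dims 6,15,10; δ0: rk 5, SNF 1^5; δ1: rk 10, SNF 1^9·2
degree 0: 6−5−0 = 1 → Ȟ^0 ≅ Z
degree 1: 15−10−5 = 0 → Ȟ^1 ≅ 0
degree 2: 10−0−10 = 0 plus torsion [2] → Ȟ^2 ≅ Z/2

Ȟ^0(U;F) ≅ Z, Ȟ^1(U;F) ≅ 0 and Ȟ^2(U;F) ≅ Z/2


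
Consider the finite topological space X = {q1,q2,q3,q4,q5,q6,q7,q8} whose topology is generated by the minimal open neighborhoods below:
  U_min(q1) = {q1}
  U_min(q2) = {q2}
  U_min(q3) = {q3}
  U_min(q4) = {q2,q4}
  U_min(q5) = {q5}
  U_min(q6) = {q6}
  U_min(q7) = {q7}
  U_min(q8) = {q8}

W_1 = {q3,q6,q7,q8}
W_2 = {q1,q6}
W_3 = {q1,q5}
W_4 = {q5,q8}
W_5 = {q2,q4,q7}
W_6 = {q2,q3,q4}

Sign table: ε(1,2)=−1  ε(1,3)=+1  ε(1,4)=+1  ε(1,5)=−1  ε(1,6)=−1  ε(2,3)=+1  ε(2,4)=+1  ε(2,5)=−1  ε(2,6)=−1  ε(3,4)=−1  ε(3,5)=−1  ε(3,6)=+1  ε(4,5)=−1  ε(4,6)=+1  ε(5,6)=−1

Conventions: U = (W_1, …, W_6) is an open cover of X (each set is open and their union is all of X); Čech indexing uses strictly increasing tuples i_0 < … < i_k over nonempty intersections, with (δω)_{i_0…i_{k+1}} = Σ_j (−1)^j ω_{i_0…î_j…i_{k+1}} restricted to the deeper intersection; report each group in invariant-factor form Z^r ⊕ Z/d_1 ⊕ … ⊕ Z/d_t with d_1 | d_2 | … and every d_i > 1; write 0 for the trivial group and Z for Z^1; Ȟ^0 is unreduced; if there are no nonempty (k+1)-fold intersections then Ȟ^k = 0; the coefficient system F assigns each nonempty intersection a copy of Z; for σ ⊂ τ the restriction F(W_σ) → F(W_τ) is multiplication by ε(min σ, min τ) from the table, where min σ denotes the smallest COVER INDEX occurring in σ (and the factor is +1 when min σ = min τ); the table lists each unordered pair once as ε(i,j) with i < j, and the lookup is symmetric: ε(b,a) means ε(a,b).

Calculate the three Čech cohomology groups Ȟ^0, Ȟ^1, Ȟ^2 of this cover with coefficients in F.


nerve simplices:
  W12={q6} W14={q8} W15={q7} W16={q3} W23={q1} W34={q5} W56={q2,q4}
C dims 6,7; δ0: rk 6, SNF 1^5·2
degree 0: 6−6−0 = 0 → Ȟ^0 ≅ 0
degree 1: 7−0−6 = 1 plus torsion [2] → Ȟ^1 ≅ Z ⊕ Z/2
degree 2: 0−0−0 = 0 → Ȟ^2 ≅ 0

Ȟ^0(U;F) ≅ 0; Ȟ^1(U;F) ≅ Z ⊕ Z/2; Ȟ^2(U;F) ≅ 0


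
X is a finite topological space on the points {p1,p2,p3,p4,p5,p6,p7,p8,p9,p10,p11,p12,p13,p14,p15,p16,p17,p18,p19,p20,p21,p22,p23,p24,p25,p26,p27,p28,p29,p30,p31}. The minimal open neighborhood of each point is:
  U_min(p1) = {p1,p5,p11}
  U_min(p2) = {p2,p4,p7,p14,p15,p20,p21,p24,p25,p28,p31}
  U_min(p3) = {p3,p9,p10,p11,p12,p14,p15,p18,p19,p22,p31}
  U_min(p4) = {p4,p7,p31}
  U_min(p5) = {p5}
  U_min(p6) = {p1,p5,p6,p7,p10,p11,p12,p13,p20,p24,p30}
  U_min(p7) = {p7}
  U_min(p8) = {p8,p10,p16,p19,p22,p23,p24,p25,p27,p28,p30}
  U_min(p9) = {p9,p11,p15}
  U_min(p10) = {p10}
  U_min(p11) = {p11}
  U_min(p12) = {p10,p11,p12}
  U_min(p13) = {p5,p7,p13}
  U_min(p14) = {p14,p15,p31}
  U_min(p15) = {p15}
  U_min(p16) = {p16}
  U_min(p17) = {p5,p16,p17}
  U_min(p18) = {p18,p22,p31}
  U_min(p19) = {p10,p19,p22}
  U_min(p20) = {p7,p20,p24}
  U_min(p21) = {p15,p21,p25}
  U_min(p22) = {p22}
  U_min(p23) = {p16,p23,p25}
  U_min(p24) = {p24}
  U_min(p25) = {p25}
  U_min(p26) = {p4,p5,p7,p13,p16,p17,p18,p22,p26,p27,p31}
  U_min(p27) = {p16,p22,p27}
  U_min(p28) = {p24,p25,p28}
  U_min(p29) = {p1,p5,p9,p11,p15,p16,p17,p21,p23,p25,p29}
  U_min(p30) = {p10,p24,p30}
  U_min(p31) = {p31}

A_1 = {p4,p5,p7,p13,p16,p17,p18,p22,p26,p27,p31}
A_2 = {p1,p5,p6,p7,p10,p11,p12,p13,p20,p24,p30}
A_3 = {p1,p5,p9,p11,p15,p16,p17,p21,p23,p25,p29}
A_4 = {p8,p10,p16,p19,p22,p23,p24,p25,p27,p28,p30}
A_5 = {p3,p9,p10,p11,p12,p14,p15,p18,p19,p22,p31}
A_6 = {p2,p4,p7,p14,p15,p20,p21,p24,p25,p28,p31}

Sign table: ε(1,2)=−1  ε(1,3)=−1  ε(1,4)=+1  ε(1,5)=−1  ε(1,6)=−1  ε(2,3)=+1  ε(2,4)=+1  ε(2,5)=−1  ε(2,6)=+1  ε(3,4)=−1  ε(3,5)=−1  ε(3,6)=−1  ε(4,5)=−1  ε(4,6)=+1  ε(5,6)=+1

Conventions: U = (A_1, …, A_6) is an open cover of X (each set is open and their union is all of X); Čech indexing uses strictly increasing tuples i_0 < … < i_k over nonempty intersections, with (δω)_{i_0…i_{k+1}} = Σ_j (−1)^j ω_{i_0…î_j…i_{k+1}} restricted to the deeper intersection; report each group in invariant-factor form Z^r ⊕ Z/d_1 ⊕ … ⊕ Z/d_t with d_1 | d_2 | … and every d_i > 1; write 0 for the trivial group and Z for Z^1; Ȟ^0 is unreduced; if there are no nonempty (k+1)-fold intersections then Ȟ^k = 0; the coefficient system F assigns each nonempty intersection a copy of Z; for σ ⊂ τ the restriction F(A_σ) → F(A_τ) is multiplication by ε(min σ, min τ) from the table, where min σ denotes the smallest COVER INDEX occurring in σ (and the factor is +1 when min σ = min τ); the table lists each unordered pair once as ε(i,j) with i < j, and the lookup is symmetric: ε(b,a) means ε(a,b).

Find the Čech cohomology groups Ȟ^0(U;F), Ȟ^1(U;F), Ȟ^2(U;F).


Ȟ^0(U;F) ≅ 0, Ȟ^1(U;F) ≅ Z/2 and Ȟ^2(U;F) ≅ Z

intersection data:
  A12={p5,p7,p13} A13={p5,p16,p17} A14={p16,p22,p27} A15={p18,p22,p31} A16={p4,p7,p31} A23={p1,p5,p11} A24={p10,p24,p30} A25={p10,p11,p12} A26={p7,p20,p24} A34={p16,p23,p25} A35={p9,p11,p15} A36={p15,p21,p25} A45={p10,p19,p22} A46={p24,p25,p28} A56={p14,p15,p31}
  A123={p5} A126={p7} A134={p16} A145={p22} A156={p31} A235={p11} A245={p10} A246={p24} A346={p25} A356={p15}
C dims 6,15,10; δ0: rk 6, SNF 1^5·2; δ1: rk 9, SNF 1^9
Ȟ^0 = (6 − 6) − 0 = 0, so Ȟ^0 ≅ 0
Ȟ^1 = (15 − 9) − 6 = 0 plus torsion [2], so Ȟ^1 ≅ Z/2
Ȟ^2 = (10 − 0) − 9 = 1, so Ȟ^2 ≅ Z


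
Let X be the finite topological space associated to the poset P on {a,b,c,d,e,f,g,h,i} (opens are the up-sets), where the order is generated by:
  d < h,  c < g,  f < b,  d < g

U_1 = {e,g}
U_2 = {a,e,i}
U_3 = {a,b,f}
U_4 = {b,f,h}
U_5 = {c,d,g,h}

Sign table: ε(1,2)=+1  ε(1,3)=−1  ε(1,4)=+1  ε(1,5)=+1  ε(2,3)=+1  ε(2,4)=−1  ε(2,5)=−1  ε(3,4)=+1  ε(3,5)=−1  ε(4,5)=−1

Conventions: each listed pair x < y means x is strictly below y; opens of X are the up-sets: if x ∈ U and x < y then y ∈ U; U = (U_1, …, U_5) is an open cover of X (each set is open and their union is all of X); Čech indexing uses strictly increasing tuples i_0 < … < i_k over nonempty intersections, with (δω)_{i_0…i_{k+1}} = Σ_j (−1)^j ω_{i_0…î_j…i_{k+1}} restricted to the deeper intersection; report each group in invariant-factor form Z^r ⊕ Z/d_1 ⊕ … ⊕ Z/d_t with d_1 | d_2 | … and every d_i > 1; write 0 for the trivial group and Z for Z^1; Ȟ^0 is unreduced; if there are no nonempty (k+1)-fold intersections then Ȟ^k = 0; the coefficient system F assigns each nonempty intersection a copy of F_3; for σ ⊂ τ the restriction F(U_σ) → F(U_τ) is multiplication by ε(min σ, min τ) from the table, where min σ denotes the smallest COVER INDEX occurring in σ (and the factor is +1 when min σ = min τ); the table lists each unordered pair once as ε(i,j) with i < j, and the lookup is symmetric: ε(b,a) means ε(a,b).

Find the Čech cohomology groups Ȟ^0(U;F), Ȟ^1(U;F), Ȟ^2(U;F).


Ȟ^0 ≅ 0, Ȟ^1 ≅ 0 and Ȟ^2 ≅ 0

cover nerve:
  U12={e} U15={g} U23={a} U34={b,f} U45={h}
C dims 5,5; δ0: rk_F3 5
Ȟ^0: (5−5)−0=0 ⇒ 0
Ȟ^1: (5−0)−5=0 ⇒ 0
Ȟ^2: (0−0)−0=0 ⇒ 0


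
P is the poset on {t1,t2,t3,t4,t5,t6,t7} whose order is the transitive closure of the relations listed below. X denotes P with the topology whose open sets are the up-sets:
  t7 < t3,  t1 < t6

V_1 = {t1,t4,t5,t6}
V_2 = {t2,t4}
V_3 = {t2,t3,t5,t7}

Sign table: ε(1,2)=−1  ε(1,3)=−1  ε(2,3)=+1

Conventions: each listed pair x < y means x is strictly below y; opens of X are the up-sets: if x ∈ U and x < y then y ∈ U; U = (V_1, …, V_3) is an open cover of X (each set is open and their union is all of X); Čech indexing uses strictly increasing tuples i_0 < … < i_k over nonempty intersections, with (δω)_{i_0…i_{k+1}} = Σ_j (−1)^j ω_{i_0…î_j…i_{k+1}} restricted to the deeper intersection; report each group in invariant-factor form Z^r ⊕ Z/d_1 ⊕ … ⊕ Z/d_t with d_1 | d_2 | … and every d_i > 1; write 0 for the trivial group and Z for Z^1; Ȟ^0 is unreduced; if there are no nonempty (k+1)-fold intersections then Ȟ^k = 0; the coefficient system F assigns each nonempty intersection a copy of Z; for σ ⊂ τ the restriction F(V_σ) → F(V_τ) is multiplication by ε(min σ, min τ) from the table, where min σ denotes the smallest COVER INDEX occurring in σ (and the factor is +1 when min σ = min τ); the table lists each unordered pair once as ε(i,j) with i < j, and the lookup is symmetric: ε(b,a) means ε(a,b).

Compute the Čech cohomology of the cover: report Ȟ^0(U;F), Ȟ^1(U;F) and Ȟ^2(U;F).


Ȟ^0 ≅ Z, Ȟ^1 ≅ Z and Ȟ^2 ≅ 0

nerve of the cover:
  V12={t4} V13={t5} V23={t2}
C dims 3,3; δ0: rk 2, SNF 1^2
Ȟ^0 = (3 − 2) − 0 = 1, so Ȟ^0 ≅ Z
Ȟ^1 = (3 − 0) − 2 = 1, so Ȟ^1 ≅ Z
Ȟ^2 = (0 − 0) − 0 = 0, so Ȟ^2 ≅ 0


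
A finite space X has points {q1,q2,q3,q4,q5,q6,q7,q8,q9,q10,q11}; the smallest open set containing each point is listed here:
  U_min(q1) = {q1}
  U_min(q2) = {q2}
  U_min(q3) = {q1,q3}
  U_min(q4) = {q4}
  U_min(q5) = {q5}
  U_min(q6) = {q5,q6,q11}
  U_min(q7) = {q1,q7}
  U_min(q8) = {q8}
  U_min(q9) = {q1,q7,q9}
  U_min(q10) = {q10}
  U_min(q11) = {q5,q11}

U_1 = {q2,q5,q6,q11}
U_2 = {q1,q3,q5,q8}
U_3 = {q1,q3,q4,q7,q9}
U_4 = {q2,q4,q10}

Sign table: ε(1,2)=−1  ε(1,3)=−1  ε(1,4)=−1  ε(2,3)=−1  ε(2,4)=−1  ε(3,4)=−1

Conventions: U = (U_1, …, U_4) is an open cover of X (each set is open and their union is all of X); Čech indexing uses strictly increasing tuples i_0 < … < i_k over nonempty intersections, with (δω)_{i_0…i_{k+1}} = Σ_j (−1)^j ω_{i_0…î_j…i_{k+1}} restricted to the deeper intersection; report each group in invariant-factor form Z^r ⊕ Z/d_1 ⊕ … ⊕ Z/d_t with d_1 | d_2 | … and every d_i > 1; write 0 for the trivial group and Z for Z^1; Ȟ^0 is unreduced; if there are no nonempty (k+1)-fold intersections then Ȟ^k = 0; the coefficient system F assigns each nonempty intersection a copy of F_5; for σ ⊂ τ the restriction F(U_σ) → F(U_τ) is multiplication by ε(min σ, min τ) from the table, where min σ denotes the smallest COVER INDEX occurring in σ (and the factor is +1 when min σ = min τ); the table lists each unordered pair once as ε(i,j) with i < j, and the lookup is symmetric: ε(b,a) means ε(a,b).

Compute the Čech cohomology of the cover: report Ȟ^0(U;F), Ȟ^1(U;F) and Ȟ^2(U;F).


cover nerve:
  U12={q5} U14={q2} U23={q1,q3} U34={q4}
C dims 4,4; δ0: rk_F5 3
Ȟ^0: (4−3)−0=1 ⇒ Z/5
Ȟ^1: (4−0)−3=1 ⇒ Z/5
Ȟ^2: (0−0)−0=0 ⇒ 0

Ȟ^0 = Z/5, Ȟ^1 = Z/5, Ȟ^2 = 0
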